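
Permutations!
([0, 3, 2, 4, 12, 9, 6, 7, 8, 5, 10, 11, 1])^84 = [0, 1, 2, 3, 4, 5, 6, 7, 8, 9, 10, 11, 12]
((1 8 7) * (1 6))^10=(1 7)(6 8)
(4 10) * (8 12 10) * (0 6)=(0 6)(4 8 12 10)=[6, 1, 2, 3, 8, 5, 0, 7, 12, 9, 4, 11, 10]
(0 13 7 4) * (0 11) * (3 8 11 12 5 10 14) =(0 13 7 4 12 5 10 14 3 8 11) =[13, 1, 2, 8, 12, 10, 6, 4, 11, 9, 14, 0, 5, 7, 3]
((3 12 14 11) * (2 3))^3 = (2 14 3 11 12)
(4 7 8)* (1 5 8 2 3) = (1 5 8 4 7 2 3) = [0, 5, 3, 1, 7, 8, 6, 2, 4]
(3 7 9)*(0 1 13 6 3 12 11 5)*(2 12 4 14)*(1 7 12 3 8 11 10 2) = (0 7 9 4 14 1 13 6 8 11 5)(2 3 12 10) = [7, 13, 3, 12, 14, 0, 8, 9, 11, 4, 2, 5, 10, 6, 1]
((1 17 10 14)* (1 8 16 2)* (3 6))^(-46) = (1 14 2 10 16 17 8)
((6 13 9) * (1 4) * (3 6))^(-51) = (1 4)(3 6 13 9)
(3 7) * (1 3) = (1 3 7) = [0, 3, 2, 7, 4, 5, 6, 1]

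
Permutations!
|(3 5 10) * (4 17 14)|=3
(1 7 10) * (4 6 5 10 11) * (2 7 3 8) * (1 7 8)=(1 3)(2 8)(4 6 5 10 7 11)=[0, 3, 8, 1, 6, 10, 5, 11, 2, 9, 7, 4]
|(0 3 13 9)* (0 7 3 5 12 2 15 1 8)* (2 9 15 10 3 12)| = 9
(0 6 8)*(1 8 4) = [6, 8, 2, 3, 1, 5, 4, 7, 0] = (0 6 4 1 8)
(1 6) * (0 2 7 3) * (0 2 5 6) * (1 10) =(0 5 6 10 1)(2 7 3) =[5, 0, 7, 2, 4, 6, 10, 3, 8, 9, 1]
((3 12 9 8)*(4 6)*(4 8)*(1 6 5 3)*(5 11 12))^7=((1 6 8)(3 5)(4 11 12 9))^7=(1 6 8)(3 5)(4 9 12 11)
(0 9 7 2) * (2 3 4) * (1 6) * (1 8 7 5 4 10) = (0 9 5 4 2)(1 6 8 7 3 10) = [9, 6, 0, 10, 2, 4, 8, 3, 7, 5, 1]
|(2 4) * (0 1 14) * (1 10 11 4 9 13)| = |(0 10 11 4 2 9 13 1 14)| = 9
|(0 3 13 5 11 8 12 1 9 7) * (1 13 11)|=|(0 3 11 8 12 13 5 1 9 7)|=10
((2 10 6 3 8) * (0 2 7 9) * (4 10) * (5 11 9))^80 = (0 10 8 11 2 6 7 9 4 3 5) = ((0 2 4 10 6 3 8 7 5 11 9))^80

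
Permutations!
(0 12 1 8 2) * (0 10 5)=(0 12 1 8 2 10 5)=[12, 8, 10, 3, 4, 0, 6, 7, 2, 9, 5, 11, 1]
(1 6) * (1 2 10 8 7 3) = (1 6 2 10 8 7 3) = [0, 6, 10, 1, 4, 5, 2, 3, 7, 9, 8]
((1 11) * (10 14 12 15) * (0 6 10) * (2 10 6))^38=((0 2 10 14 12 15)(1 11))^38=(0 10 12)(2 14 15)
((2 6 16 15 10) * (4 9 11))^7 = ((2 6 16 15 10)(4 9 11))^7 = (2 16 10 6 15)(4 9 11)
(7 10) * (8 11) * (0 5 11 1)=(0 5 11 8 1)(7 10)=[5, 0, 2, 3, 4, 11, 6, 10, 1, 9, 7, 8]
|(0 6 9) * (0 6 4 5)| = 6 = |(0 4 5)(6 9)|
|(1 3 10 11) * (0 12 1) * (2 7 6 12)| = 9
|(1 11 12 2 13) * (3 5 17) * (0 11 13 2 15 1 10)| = 21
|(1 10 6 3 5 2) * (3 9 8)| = |(1 10 6 9 8 3 5 2)| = 8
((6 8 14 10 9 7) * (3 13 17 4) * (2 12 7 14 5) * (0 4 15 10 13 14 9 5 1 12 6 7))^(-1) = ((0 4 3 14 13 17 15 10 5 2 6 8 1 12))^(-1) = (0 12 1 8 6 2 5 10 15 17 13 14 3 4)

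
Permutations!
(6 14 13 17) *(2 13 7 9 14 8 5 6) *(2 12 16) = (2 13 17 12 16)(5 6 8)(7 9 14) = [0, 1, 13, 3, 4, 6, 8, 9, 5, 14, 10, 11, 16, 17, 7, 15, 2, 12]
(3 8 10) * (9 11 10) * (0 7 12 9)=(0 7 12 9 11 10 3 8)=[7, 1, 2, 8, 4, 5, 6, 12, 0, 11, 3, 10, 9]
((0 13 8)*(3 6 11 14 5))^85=((0 13 8)(3 6 11 14 5))^85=(14)(0 13 8)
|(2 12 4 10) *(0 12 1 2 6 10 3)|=4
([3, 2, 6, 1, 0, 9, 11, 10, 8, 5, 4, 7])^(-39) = [7, 4, 0, 10, 11, 9, 3, 2, 8, 5, 6, 1]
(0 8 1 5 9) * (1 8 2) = (0 2 1 5 9) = [2, 5, 1, 3, 4, 9, 6, 7, 8, 0]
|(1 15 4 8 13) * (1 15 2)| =4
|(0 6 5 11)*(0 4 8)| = |(0 6 5 11 4 8)| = 6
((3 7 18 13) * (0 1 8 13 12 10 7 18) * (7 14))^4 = (0 3 14 8 12)(1 18 7 13 10)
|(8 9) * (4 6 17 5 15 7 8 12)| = |(4 6 17 5 15 7 8 9 12)| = 9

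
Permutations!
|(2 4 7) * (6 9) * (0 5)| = |(0 5)(2 4 7)(6 9)| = 6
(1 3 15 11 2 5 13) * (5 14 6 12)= [0, 3, 14, 15, 4, 13, 12, 7, 8, 9, 10, 2, 5, 1, 6, 11]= (1 3 15 11 2 14 6 12 5 13)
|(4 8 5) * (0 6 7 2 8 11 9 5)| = 20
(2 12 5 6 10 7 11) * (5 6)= (2 12 6 10 7 11)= [0, 1, 12, 3, 4, 5, 10, 11, 8, 9, 7, 2, 6]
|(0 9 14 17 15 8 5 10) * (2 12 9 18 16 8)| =6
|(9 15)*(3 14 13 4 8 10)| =|(3 14 13 4 8 10)(9 15)| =6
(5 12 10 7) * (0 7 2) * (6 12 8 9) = (0 7 5 8 9 6 12 10 2) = [7, 1, 0, 3, 4, 8, 12, 5, 9, 6, 2, 11, 10]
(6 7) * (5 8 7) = [0, 1, 2, 3, 4, 8, 5, 6, 7] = (5 8 7 6)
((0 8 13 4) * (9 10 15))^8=(9 15 10)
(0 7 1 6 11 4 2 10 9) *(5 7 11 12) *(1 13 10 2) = (0 11 4 1 6 12 5 7 13 10 9) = [11, 6, 2, 3, 1, 7, 12, 13, 8, 0, 9, 4, 5, 10]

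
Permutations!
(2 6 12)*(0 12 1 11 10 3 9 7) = [12, 11, 6, 9, 4, 5, 1, 0, 8, 7, 3, 10, 2] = (0 12 2 6 1 11 10 3 9 7)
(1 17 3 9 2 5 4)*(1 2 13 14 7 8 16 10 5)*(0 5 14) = (0 5 4 2 1 17 3 9 13)(7 8 16 10 14) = [5, 17, 1, 9, 2, 4, 6, 8, 16, 13, 14, 11, 12, 0, 7, 15, 10, 3]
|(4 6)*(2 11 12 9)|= 4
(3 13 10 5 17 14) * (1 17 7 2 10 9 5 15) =[0, 17, 10, 13, 4, 7, 6, 2, 8, 5, 15, 11, 12, 9, 3, 1, 16, 14] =(1 17 14 3 13 9 5 7 2 10 15)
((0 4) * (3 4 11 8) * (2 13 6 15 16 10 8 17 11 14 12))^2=(17)(0 12 13 15 10 3)(2 6 16 8 4 14)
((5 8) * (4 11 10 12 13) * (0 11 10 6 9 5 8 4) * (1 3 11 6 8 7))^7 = ((0 6 9 5 4 10 12 13)(1 3 11 8 7))^7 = (0 13 12 10 4 5 9 6)(1 11 7 3 8)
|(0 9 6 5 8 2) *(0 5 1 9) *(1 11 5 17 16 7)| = 10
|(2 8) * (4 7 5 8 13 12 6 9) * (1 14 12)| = 11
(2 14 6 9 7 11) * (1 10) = (1 10)(2 14 6 9 7 11) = [0, 10, 14, 3, 4, 5, 9, 11, 8, 7, 1, 2, 12, 13, 6]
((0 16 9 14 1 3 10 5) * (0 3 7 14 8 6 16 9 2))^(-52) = (0 8 16)(1 14 7)(2 9 6)(3 5 10)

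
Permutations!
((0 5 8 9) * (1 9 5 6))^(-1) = (0 9 1 6)(5 8) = ((0 6 1 9)(5 8))^(-1)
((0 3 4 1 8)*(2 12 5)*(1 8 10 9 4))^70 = (2 12 5)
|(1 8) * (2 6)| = 2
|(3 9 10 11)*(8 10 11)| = 6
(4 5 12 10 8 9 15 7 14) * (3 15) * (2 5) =(2 5 12 10 8 9 3 15 7 14 4) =[0, 1, 5, 15, 2, 12, 6, 14, 9, 3, 8, 11, 10, 13, 4, 7]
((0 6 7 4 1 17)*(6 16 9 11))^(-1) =(0 17 1 4 7 6 11 9 16)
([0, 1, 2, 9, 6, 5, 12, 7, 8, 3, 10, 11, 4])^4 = [0, 1, 2, 3, 6, 5, 12, 7, 8, 9, 10, 11, 4]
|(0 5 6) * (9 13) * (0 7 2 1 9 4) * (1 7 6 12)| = |(0 5 12 1 9 13 4)(2 7)| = 14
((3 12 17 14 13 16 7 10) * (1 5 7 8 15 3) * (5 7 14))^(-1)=((1 7 10)(3 12 17 5 14 13 16 8 15))^(-1)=(1 10 7)(3 15 8 16 13 14 5 17 12)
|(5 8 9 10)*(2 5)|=|(2 5 8 9 10)|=5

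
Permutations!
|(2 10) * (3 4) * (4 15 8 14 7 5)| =|(2 10)(3 15 8 14 7 5 4)| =14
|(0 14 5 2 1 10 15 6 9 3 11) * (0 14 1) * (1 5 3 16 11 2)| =12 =|(0 5 1 10 15 6 9 16 11 14 3 2)|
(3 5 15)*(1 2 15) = [0, 2, 15, 5, 4, 1, 6, 7, 8, 9, 10, 11, 12, 13, 14, 3] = (1 2 15 3 5)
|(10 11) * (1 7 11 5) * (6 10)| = |(1 7 11 6 10 5)| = 6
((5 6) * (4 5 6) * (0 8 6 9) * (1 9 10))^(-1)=(0 9 1 10 6 8)(4 5)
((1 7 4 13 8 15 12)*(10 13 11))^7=((1 7 4 11 10 13 8 15 12))^7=(1 15 13 11 7 12 8 10 4)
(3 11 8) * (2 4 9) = [0, 1, 4, 11, 9, 5, 6, 7, 3, 2, 10, 8] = (2 4 9)(3 11 8)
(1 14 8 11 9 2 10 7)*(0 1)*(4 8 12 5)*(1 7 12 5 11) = [7, 14, 10, 3, 8, 4, 6, 0, 1, 2, 12, 9, 11, 13, 5] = (0 7)(1 14 5 4 8)(2 10 12 11 9)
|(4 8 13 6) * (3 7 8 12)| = |(3 7 8 13 6 4 12)| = 7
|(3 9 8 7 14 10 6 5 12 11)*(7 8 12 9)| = |(3 7 14 10 6 5 9 12 11)| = 9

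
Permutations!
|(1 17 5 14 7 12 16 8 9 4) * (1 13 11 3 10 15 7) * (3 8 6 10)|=|(1 17 5 14)(4 13 11 8 9)(6 10 15 7 12 16)|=60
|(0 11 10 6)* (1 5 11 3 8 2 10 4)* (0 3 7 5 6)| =|(0 7 5 11 4 1 6 3 8 2 10)| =11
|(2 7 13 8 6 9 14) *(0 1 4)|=|(0 1 4)(2 7 13 8 6 9 14)|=21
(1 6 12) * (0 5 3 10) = (0 5 3 10)(1 6 12) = [5, 6, 2, 10, 4, 3, 12, 7, 8, 9, 0, 11, 1]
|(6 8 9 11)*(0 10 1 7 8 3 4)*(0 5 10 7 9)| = 24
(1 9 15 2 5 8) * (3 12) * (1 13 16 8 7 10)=(1 9 15 2 5 7 10)(3 12)(8 13 16)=[0, 9, 5, 12, 4, 7, 6, 10, 13, 15, 1, 11, 3, 16, 14, 2, 8]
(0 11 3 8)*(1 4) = (0 11 3 8)(1 4) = [11, 4, 2, 8, 1, 5, 6, 7, 0, 9, 10, 3]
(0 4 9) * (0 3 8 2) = (0 4 9 3 8 2) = [4, 1, 0, 8, 9, 5, 6, 7, 2, 3]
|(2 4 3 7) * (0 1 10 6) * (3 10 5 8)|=10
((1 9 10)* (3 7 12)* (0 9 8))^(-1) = ((0 9 10 1 8)(3 7 12))^(-1) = (0 8 1 10 9)(3 12 7)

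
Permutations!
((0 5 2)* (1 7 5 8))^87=(0 7)(1 2)(5 8)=((0 8 1 7 5 2))^87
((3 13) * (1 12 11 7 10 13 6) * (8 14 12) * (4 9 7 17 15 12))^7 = (1 13 9 8 3 7 14 6 10 4)(11 12 15 17)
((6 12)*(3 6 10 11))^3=(3 10 6 11 12)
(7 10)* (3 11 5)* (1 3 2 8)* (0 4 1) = [4, 3, 8, 11, 1, 2, 6, 10, 0, 9, 7, 5] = (0 4 1 3 11 5 2 8)(7 10)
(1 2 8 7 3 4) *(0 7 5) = (0 7 3 4 1 2 8 5) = [7, 2, 8, 4, 1, 0, 6, 3, 5]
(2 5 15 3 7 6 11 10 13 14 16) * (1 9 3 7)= (1 9 3)(2 5 15 7 6 11 10 13 14 16)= [0, 9, 5, 1, 4, 15, 11, 6, 8, 3, 13, 10, 12, 14, 16, 7, 2]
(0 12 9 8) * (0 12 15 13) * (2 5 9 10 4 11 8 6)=[15, 1, 5, 3, 11, 9, 2, 7, 12, 6, 4, 8, 10, 0, 14, 13]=(0 15 13)(2 5 9 6)(4 11 8 12 10)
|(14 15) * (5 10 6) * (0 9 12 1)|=|(0 9 12 1)(5 10 6)(14 15)|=12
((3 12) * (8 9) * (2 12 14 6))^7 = ((2 12 3 14 6)(8 9))^7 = (2 3 6 12 14)(8 9)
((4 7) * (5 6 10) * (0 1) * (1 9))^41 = (0 1 9)(4 7)(5 10 6)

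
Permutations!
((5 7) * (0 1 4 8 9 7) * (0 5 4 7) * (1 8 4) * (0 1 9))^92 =((0 8)(1 7 9))^92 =(1 9 7)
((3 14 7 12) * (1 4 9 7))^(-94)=((1 4 9 7 12 3 14))^(-94)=(1 12 4 3 9 14 7)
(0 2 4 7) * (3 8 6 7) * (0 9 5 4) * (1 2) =(0 1 2)(3 8 6 7 9 5 4) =[1, 2, 0, 8, 3, 4, 7, 9, 6, 5]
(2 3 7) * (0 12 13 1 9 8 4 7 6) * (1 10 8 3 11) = (0 12 13 10 8 4 7 2 11 1 9 3 6) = [12, 9, 11, 6, 7, 5, 0, 2, 4, 3, 8, 1, 13, 10]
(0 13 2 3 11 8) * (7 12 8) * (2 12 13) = (0 2 3 11 7 13 12 8) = [2, 1, 3, 11, 4, 5, 6, 13, 0, 9, 10, 7, 8, 12]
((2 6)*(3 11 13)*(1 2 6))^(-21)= (13)(1 2)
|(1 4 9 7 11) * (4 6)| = 6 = |(1 6 4 9 7 11)|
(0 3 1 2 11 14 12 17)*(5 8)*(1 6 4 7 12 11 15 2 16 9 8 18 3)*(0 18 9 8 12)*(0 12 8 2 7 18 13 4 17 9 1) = [0, 16, 15, 6, 18, 1, 17, 12, 5, 8, 10, 14, 9, 4, 11, 7, 2, 13, 3] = (1 16 2 15 7 12 9 8 5)(3 6 17 13 4 18)(11 14)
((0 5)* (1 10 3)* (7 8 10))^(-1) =(0 5)(1 3 10 8 7) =((0 5)(1 7 8 10 3))^(-1)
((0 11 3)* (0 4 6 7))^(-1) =((0 11 3 4 6 7))^(-1) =(0 7 6 4 3 11)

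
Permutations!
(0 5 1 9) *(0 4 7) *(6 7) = (0 5 1 9 4 6 7) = [5, 9, 2, 3, 6, 1, 7, 0, 8, 4]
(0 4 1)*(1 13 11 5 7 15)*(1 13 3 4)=(0 1)(3 4)(5 7 15 13 11)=[1, 0, 2, 4, 3, 7, 6, 15, 8, 9, 10, 5, 12, 11, 14, 13]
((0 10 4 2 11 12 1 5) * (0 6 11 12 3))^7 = ((0 10 4 2 12 1 5 6 11 3))^7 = (0 6 12 10 11 1 4 3 5 2)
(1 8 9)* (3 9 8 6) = (1 6 3 9) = [0, 6, 2, 9, 4, 5, 3, 7, 8, 1]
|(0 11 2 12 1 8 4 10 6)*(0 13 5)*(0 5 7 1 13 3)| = 12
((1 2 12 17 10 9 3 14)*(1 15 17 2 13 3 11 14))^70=((1 13 3)(2 12)(9 11 14 15 17 10))^70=(1 13 3)(9 17 14)(10 15 11)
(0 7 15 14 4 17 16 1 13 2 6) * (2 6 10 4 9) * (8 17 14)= [7, 13, 10, 3, 14, 5, 0, 15, 17, 2, 4, 11, 12, 6, 9, 8, 1, 16]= (0 7 15 8 17 16 1 13 6)(2 10 4 14 9)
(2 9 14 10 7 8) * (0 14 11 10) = [14, 1, 9, 3, 4, 5, 6, 8, 2, 11, 7, 10, 12, 13, 0] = (0 14)(2 9 11 10 7 8)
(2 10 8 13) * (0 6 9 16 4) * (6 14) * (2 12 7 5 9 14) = (0 2 10 8 13 12 7 5 9 16 4)(6 14) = [2, 1, 10, 3, 0, 9, 14, 5, 13, 16, 8, 11, 7, 12, 6, 15, 4]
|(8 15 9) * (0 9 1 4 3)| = |(0 9 8 15 1 4 3)| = 7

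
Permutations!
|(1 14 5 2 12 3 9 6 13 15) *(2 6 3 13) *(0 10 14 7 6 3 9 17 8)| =|(0 10 14 5 3 17 8)(1 7 6 2 12 13 15)| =7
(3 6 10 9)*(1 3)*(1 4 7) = [0, 3, 2, 6, 7, 5, 10, 1, 8, 4, 9] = (1 3 6 10 9 4 7)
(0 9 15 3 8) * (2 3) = [9, 1, 3, 8, 4, 5, 6, 7, 0, 15, 10, 11, 12, 13, 14, 2] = (0 9 15 2 3 8)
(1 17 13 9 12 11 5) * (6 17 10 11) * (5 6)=(1 10 11 6 17 13 9 12 5)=[0, 10, 2, 3, 4, 1, 17, 7, 8, 12, 11, 6, 5, 9, 14, 15, 16, 13]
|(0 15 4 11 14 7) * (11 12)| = 7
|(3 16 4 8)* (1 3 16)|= 6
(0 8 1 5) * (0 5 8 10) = (0 10)(1 8) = [10, 8, 2, 3, 4, 5, 6, 7, 1, 9, 0]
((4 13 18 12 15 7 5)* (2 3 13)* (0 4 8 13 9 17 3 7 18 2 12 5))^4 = ((0 4 12 15 18 5 8 13 2 7)(3 9 17))^4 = (0 18 2 12 8)(3 9 17)(4 5 7 15 13)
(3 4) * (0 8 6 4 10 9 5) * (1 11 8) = (0 1 11 8 6 4 3 10 9 5) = [1, 11, 2, 10, 3, 0, 4, 7, 6, 5, 9, 8]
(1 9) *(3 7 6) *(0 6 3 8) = (0 6 8)(1 9)(3 7) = [6, 9, 2, 7, 4, 5, 8, 3, 0, 1]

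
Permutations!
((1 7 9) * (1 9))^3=((9)(1 7))^3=(9)(1 7)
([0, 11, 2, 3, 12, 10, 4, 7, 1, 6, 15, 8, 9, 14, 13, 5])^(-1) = (1 8 11)(4 6 9 12)(5 15 10)(13 14)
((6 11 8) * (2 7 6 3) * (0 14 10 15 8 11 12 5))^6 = (0 2 14 7 10 6 15 12 8 5 3)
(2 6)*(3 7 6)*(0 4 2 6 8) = (0 4 2 3 7 8) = [4, 1, 3, 7, 2, 5, 6, 8, 0]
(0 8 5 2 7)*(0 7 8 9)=(0 9)(2 8 5)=[9, 1, 8, 3, 4, 2, 6, 7, 5, 0]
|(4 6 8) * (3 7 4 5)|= 6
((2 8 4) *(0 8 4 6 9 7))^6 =((0 8 6 9 7)(2 4))^6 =(0 8 6 9 7)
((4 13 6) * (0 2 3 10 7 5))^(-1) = ((0 2 3 10 7 5)(4 13 6))^(-1) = (0 5 7 10 3 2)(4 6 13)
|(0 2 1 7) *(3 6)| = |(0 2 1 7)(3 6)| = 4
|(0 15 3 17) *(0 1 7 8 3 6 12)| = 20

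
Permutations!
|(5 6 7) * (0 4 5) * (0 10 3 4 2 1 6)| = 9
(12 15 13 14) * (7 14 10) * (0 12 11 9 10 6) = (0 12 15 13 6)(7 14 11 9 10) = [12, 1, 2, 3, 4, 5, 0, 14, 8, 10, 7, 9, 15, 6, 11, 13]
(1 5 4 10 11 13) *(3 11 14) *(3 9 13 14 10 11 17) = (1 5 4 11 14 9 13)(3 17) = [0, 5, 2, 17, 11, 4, 6, 7, 8, 13, 10, 14, 12, 1, 9, 15, 16, 3]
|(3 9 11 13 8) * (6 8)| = 6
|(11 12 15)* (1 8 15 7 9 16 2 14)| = 10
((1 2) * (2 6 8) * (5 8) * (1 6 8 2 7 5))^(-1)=((1 8 7 5 2 6))^(-1)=(1 6 2 5 7 8)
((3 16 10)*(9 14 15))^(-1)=((3 16 10)(9 14 15))^(-1)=(3 10 16)(9 15 14)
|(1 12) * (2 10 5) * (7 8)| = 6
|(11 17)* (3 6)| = |(3 6)(11 17)| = 2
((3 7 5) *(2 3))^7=((2 3 7 5))^7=(2 5 7 3)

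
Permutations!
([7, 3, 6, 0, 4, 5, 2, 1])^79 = [3, 7, 6, 1, 4, 5, 2, 0]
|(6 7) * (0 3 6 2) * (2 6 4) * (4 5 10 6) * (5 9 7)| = |(0 3 9 7 4 2)(5 10 6)| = 6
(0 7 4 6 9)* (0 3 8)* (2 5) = [7, 1, 5, 8, 6, 2, 9, 4, 0, 3] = (0 7 4 6 9 3 8)(2 5)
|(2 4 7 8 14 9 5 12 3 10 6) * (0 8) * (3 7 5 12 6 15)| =12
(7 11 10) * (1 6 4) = (1 6 4)(7 11 10) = [0, 6, 2, 3, 1, 5, 4, 11, 8, 9, 7, 10]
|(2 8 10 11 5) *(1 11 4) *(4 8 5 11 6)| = 6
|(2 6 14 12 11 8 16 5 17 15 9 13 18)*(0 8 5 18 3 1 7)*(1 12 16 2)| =|(0 8 2 6 14 16 18 1 7)(3 12 11 5 17 15 9 13)| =72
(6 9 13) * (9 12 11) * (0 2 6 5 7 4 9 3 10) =(0 2 6 12 11 3 10)(4 9 13 5 7) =[2, 1, 6, 10, 9, 7, 12, 4, 8, 13, 0, 3, 11, 5]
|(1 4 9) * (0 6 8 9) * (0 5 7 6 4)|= |(0 4 5 7 6 8 9 1)|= 8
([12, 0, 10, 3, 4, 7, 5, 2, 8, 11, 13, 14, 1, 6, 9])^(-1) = (0 1 12)(2 7 5 6 13 10)(9 14 11)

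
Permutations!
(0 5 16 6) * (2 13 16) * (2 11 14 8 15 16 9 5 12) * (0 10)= (0 12 2 13 9 5 11 14 8 15 16 6 10)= [12, 1, 13, 3, 4, 11, 10, 7, 15, 5, 0, 14, 2, 9, 8, 16, 6]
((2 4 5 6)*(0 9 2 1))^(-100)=((0 9 2 4 5 6 1))^(-100)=(0 6 4 9 1 5 2)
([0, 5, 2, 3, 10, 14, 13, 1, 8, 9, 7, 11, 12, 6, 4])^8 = [0, 14, 2, 3, 7, 4, 6, 5, 8, 9, 1, 11, 12, 13, 10]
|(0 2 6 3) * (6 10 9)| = |(0 2 10 9 6 3)| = 6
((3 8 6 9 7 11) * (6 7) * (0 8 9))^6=(0 6 9 3 11 7 8)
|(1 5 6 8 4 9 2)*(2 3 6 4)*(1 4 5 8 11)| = |(1 8 2 4 9 3 6 11)| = 8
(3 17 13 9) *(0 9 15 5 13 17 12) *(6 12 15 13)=(17)(0 9 3 15 5 6 12)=[9, 1, 2, 15, 4, 6, 12, 7, 8, 3, 10, 11, 0, 13, 14, 5, 16, 17]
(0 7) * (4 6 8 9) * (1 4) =(0 7)(1 4 6 8 9) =[7, 4, 2, 3, 6, 5, 8, 0, 9, 1]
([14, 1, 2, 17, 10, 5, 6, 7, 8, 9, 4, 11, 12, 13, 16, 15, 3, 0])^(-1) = [17, 1, 2, 16, 10, 5, 6, 7, 8, 9, 4, 11, 12, 13, 0, 15, 14, 3]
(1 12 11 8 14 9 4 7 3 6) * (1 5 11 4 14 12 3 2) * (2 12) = (1 3 6 5 11 8 2)(4 7 12)(9 14) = [0, 3, 1, 6, 7, 11, 5, 12, 2, 14, 10, 8, 4, 13, 9]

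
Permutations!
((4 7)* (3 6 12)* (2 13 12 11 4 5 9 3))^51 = (13)(3 11 7 9 6 4 5)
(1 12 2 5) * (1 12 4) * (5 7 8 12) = (1 4)(2 7 8 12) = [0, 4, 7, 3, 1, 5, 6, 8, 12, 9, 10, 11, 2]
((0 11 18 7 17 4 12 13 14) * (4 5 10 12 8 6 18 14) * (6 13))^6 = ((0 11 14)(4 8 13)(5 10 12 6 18 7 17))^6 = (5 17 7 18 6 12 10)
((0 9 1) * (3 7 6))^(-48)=((0 9 1)(3 7 6))^(-48)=(9)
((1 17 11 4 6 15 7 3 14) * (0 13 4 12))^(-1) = (0 12 11 17 1 14 3 7 15 6 4 13)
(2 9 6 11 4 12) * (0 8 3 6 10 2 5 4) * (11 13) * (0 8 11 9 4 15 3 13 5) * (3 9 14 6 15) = [11, 1, 4, 15, 12, 3, 5, 7, 13, 10, 2, 8, 0, 14, 6, 9] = (0 11 8 13 14 6 5 3 15 9 10 2 4 12)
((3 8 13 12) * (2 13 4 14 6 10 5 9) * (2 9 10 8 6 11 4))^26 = ((2 13 12 3 6 8)(4 14 11)(5 10))^26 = (2 12 6)(3 8 13)(4 11 14)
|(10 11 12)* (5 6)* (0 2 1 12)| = 6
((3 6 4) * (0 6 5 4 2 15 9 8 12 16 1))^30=(0 15 12)(1 2 8)(6 9 16)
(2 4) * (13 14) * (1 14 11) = (1 14 13 11)(2 4) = [0, 14, 4, 3, 2, 5, 6, 7, 8, 9, 10, 1, 12, 11, 13]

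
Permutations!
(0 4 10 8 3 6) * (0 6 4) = (3 4 10 8) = [0, 1, 2, 4, 10, 5, 6, 7, 3, 9, 8]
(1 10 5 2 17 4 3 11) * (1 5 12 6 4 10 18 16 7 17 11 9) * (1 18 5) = (1 5 2 11)(3 9 18 16 7 17 10 12 6 4) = [0, 5, 11, 9, 3, 2, 4, 17, 8, 18, 12, 1, 6, 13, 14, 15, 7, 10, 16]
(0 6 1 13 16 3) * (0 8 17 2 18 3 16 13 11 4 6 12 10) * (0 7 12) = (1 11 4 6)(2 18 3 8 17)(7 12 10) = [0, 11, 18, 8, 6, 5, 1, 12, 17, 9, 7, 4, 10, 13, 14, 15, 16, 2, 3]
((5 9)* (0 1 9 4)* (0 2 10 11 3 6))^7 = (0 11 4 1 3 2 9 6 10 5)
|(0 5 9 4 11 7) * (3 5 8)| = |(0 8 3 5 9 4 11 7)| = 8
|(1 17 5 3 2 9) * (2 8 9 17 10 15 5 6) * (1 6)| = 10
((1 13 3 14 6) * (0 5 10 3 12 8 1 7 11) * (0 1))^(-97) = (0 8 12 13 1 11 7 6 14 3 10 5)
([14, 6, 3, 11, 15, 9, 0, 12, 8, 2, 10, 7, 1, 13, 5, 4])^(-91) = (0 12 3 5 6 7 2 14 1 11 9)(4 15)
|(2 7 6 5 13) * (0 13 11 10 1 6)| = |(0 13 2 7)(1 6 5 11 10)| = 20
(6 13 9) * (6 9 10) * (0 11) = [11, 1, 2, 3, 4, 5, 13, 7, 8, 9, 6, 0, 12, 10] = (0 11)(6 13 10)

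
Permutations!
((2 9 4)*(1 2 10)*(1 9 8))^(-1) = (1 8 2)(4 9 10)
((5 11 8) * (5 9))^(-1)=(5 9 8 11)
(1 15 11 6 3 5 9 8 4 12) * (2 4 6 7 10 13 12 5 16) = (1 15 11 7 10 13 12)(2 4 5 9 8 6 3 16) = [0, 15, 4, 16, 5, 9, 3, 10, 6, 8, 13, 7, 1, 12, 14, 11, 2]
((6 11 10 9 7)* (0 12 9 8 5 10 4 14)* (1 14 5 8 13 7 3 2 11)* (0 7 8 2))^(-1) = (0 3 9 12)(1 6 7 14)(2 8 13 10 5 4 11)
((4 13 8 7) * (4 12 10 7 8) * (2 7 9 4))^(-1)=((2 7 12 10 9 4 13))^(-1)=(2 13 4 9 10 12 7)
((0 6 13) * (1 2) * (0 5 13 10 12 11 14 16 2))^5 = (0 14 6 16 10 2 12 1 11)(5 13)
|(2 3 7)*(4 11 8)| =3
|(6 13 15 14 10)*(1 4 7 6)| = 8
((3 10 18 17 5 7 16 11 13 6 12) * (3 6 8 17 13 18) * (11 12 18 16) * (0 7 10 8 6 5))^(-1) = (0 17 8 3 10 5 12 16 11 7)(6 13 18)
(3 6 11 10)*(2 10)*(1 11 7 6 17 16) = [0, 11, 10, 17, 4, 5, 7, 6, 8, 9, 3, 2, 12, 13, 14, 15, 1, 16] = (1 11 2 10 3 17 16)(6 7)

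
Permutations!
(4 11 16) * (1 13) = (1 13)(4 11 16) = [0, 13, 2, 3, 11, 5, 6, 7, 8, 9, 10, 16, 12, 1, 14, 15, 4]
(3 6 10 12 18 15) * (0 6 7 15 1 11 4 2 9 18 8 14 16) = (0 6 10 12 8 14 16)(1 11 4 2 9 18)(3 7 15) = [6, 11, 9, 7, 2, 5, 10, 15, 14, 18, 12, 4, 8, 13, 16, 3, 0, 17, 1]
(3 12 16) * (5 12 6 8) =(3 6 8 5 12 16) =[0, 1, 2, 6, 4, 12, 8, 7, 5, 9, 10, 11, 16, 13, 14, 15, 3]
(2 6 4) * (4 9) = (2 6 9 4) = [0, 1, 6, 3, 2, 5, 9, 7, 8, 4]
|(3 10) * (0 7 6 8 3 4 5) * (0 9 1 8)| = 21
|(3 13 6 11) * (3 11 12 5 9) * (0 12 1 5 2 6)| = 9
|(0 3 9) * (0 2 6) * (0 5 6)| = 4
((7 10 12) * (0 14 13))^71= (0 13 14)(7 12 10)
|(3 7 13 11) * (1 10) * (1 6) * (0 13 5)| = 6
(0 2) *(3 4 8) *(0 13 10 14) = (0 2 13 10 14)(3 4 8) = [2, 1, 13, 4, 8, 5, 6, 7, 3, 9, 14, 11, 12, 10, 0]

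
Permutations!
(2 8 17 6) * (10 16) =(2 8 17 6)(10 16) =[0, 1, 8, 3, 4, 5, 2, 7, 17, 9, 16, 11, 12, 13, 14, 15, 10, 6]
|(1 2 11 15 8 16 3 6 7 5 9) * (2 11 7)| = 11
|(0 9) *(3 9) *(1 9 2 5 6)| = 7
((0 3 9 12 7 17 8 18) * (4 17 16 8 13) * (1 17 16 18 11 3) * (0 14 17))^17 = ((0 1)(3 9 12 7 18 14 17 13 4 16 8 11))^17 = (0 1)(3 14 8 7 4 9 17 11 18 16 12 13)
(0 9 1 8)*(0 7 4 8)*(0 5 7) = (0 9 1 5 7 4 8) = [9, 5, 2, 3, 8, 7, 6, 4, 0, 1]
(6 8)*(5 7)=(5 7)(6 8)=[0, 1, 2, 3, 4, 7, 8, 5, 6]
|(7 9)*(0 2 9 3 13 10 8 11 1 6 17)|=12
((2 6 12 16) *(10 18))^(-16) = (18)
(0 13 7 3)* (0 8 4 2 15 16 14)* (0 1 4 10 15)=(0 13 7 3 8 10 15 16 14 1 4 2)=[13, 4, 0, 8, 2, 5, 6, 3, 10, 9, 15, 11, 12, 7, 1, 16, 14]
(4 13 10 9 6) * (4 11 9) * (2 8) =(2 8)(4 13 10)(6 11 9) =[0, 1, 8, 3, 13, 5, 11, 7, 2, 6, 4, 9, 12, 10]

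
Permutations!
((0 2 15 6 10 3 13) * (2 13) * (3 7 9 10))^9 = (0 13)(2 15 6 3)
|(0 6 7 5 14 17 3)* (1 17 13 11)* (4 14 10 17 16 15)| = |(0 6 7 5 10 17 3)(1 16 15 4 14 13 11)| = 7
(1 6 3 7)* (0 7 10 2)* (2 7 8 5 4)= (0 8 5 4 2)(1 6 3 10 7)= [8, 6, 0, 10, 2, 4, 3, 1, 5, 9, 7]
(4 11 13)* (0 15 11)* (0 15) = [0, 1, 2, 3, 15, 5, 6, 7, 8, 9, 10, 13, 12, 4, 14, 11] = (4 15 11 13)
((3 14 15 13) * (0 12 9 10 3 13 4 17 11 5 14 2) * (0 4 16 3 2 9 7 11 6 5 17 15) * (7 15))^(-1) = ((0 12 15 16 3 9 10 2 4 7 11 17 6 5 14))^(-1) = (0 14 5 6 17 11 7 4 2 10 9 3 16 15 12)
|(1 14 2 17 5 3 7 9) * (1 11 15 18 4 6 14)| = 12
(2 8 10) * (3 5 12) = [0, 1, 8, 5, 4, 12, 6, 7, 10, 9, 2, 11, 3] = (2 8 10)(3 5 12)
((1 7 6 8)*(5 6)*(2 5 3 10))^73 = (1 7 3 10 2 5 6 8)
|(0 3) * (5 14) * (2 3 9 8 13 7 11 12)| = |(0 9 8 13 7 11 12 2 3)(5 14)| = 18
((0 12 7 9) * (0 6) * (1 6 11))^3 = ((0 12 7 9 11 1 6))^3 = (0 9 6 7 1 12 11)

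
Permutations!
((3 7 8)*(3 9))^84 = (9)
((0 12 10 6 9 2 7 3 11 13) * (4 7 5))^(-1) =((0 12 10 6 9 2 5 4 7 3 11 13))^(-1) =(0 13 11 3 7 4 5 2 9 6 10 12)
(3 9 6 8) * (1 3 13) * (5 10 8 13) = (1 3 9 6 13)(5 10 8) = [0, 3, 2, 9, 4, 10, 13, 7, 5, 6, 8, 11, 12, 1]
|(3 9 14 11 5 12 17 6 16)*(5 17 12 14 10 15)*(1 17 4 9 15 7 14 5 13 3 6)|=6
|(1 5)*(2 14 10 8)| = |(1 5)(2 14 10 8)| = 4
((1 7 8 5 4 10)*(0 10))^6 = (0 4 5 8 7 1 10)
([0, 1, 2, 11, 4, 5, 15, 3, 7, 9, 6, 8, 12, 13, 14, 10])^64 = [0, 1, 2, 3, 4, 5, 15, 7, 8, 9, 6, 11, 12, 13, 14, 10]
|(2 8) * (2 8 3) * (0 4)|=|(8)(0 4)(2 3)|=2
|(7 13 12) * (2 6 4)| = 3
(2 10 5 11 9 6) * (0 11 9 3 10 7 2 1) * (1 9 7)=[11, 0, 1, 10, 4, 7, 9, 2, 8, 6, 5, 3]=(0 11 3 10 5 7 2 1)(6 9)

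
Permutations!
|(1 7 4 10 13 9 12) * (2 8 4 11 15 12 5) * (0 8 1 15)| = |(0 8 4 10 13 9 5 2 1 7 11)(12 15)| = 22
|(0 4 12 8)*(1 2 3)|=12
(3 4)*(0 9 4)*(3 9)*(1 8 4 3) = (0 1 8 4 9 3) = [1, 8, 2, 0, 9, 5, 6, 7, 4, 3]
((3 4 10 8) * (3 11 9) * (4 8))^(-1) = (3 9 11 8)(4 10)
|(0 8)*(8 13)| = 3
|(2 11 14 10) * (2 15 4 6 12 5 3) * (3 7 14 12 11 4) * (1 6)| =|(1 6 11 12 5 7 14 10 15 3 2 4)| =12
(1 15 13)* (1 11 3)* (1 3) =(1 15 13 11) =[0, 15, 2, 3, 4, 5, 6, 7, 8, 9, 10, 1, 12, 11, 14, 13]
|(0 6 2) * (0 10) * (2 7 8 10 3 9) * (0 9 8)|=15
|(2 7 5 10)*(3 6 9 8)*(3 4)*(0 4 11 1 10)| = |(0 4 3 6 9 8 11 1 10 2 7 5)| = 12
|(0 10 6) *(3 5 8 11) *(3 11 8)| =|(11)(0 10 6)(3 5)| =6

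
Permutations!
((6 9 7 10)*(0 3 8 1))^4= ((0 3 8 1)(6 9 7 10))^4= (10)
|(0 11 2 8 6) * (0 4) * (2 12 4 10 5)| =|(0 11 12 4)(2 8 6 10 5)| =20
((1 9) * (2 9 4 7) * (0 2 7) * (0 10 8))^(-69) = (0 2 9 1 4 10 8)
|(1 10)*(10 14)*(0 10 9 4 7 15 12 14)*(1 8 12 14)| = 5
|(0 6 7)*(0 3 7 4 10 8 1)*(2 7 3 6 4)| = 15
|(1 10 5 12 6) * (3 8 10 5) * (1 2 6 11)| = 12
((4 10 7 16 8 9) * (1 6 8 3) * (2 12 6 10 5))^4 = ((1 10 7 16 3)(2 12 6 8 9 4 5))^4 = (1 3 16 7 10)(2 9 12 4 6 5 8)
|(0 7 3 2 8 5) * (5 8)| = 5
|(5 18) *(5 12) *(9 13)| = |(5 18 12)(9 13)| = 6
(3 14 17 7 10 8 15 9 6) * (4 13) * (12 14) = (3 12 14 17 7 10 8 15 9 6)(4 13) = [0, 1, 2, 12, 13, 5, 3, 10, 15, 6, 8, 11, 14, 4, 17, 9, 16, 7]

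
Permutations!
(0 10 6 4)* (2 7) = (0 10 6 4)(2 7) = [10, 1, 7, 3, 0, 5, 4, 2, 8, 9, 6]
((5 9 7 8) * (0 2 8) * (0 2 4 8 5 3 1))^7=((0 4 8 3 1)(2 5 9 7))^7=(0 8 1 4 3)(2 7 9 5)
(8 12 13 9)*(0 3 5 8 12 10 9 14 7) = (0 3 5 8 10 9 12 13 14 7) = [3, 1, 2, 5, 4, 8, 6, 0, 10, 12, 9, 11, 13, 14, 7]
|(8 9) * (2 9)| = 3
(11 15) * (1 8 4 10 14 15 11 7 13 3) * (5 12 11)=(1 8 4 10 14 15 7 13 3)(5 12 11)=[0, 8, 2, 1, 10, 12, 6, 13, 4, 9, 14, 5, 11, 3, 15, 7]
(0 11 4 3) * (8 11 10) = (0 10 8 11 4 3) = [10, 1, 2, 0, 3, 5, 6, 7, 11, 9, 8, 4]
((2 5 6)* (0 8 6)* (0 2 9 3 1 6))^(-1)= ((0 8)(1 6 9 3)(2 5))^(-1)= (0 8)(1 3 9 6)(2 5)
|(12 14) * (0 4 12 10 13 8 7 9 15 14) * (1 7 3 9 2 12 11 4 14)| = 12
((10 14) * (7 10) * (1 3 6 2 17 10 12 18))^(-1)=((1 3 6 2 17 10 14 7 12 18))^(-1)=(1 18 12 7 14 10 17 2 6 3)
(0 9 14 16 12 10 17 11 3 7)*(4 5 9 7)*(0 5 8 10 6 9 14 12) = (0 7 5 14 16)(3 4 8 10 17 11)(6 9 12) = [7, 1, 2, 4, 8, 14, 9, 5, 10, 12, 17, 3, 6, 13, 16, 15, 0, 11]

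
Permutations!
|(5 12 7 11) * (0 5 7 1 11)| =|(0 5 12 1 11 7)| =6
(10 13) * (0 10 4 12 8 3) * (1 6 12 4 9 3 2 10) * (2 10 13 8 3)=(0 1 6 12 3)(2 13 9)(8 10)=[1, 6, 13, 0, 4, 5, 12, 7, 10, 2, 8, 11, 3, 9]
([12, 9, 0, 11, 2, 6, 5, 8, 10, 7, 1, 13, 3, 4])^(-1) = [2, 10, 4, 12, 13, 6, 5, 9, 7, 1, 8, 3, 0, 11]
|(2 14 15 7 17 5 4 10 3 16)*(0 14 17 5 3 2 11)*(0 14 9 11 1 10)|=|(0 9 11 14 15 7 5 4)(1 10 2 17 3 16)|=24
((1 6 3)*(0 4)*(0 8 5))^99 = ((0 4 8 5)(1 6 3))^99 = (0 5 8 4)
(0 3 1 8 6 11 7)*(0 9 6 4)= (0 3 1 8 4)(6 11 7 9)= [3, 8, 2, 1, 0, 5, 11, 9, 4, 6, 10, 7]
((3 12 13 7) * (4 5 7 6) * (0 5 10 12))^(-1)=((0 5 7 3)(4 10 12 13 6))^(-1)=(0 3 7 5)(4 6 13 12 10)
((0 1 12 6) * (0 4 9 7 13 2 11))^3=((0 1 12 6 4 9 7 13 2 11))^3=(0 6 7 11 12 9 2 1 4 13)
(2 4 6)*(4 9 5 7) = (2 9 5 7 4 6) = [0, 1, 9, 3, 6, 7, 2, 4, 8, 5]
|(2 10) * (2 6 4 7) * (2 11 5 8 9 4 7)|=|(2 10 6 7 11 5 8 9 4)|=9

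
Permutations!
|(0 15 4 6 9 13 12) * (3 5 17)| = 21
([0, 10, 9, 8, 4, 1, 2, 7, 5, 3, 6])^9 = (1 10 6 2 9 3 8 5)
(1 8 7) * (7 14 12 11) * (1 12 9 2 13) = (1 8 14 9 2 13)(7 12 11) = [0, 8, 13, 3, 4, 5, 6, 12, 14, 2, 10, 7, 11, 1, 9]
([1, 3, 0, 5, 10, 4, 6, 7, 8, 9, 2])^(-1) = [2, 0, 10, 1, 5, 3, 6, 7, 8, 9, 4]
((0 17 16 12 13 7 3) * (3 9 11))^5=((0 17 16 12 13 7 9 11 3))^5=(0 7 17 9 16 11 12 3 13)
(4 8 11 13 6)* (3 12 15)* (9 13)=(3 12 15)(4 8 11 9 13 6)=[0, 1, 2, 12, 8, 5, 4, 7, 11, 13, 10, 9, 15, 6, 14, 3]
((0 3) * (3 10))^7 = (0 10 3)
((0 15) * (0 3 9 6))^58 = ((0 15 3 9 6))^58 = (0 9 15 6 3)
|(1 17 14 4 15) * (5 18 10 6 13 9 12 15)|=|(1 17 14 4 5 18 10 6 13 9 12 15)|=12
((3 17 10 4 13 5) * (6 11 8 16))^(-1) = (3 5 13 4 10 17)(6 16 8 11)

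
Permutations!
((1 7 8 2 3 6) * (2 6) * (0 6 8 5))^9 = (8)(0 5 7 1 6)(2 3)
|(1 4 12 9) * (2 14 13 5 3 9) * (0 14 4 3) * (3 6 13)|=24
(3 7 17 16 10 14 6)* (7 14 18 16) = (3 14 6)(7 17)(10 18 16) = [0, 1, 2, 14, 4, 5, 3, 17, 8, 9, 18, 11, 12, 13, 6, 15, 10, 7, 16]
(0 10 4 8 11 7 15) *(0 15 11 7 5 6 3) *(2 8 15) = (0 10 4 15 2 8 7 11 5 6 3) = [10, 1, 8, 0, 15, 6, 3, 11, 7, 9, 4, 5, 12, 13, 14, 2]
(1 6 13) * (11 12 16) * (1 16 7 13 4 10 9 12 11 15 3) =(1 6 4 10 9 12 7 13 16 15 3) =[0, 6, 2, 1, 10, 5, 4, 13, 8, 12, 9, 11, 7, 16, 14, 3, 15]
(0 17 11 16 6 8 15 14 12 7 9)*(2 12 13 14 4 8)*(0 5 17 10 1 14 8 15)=[10, 14, 12, 3, 15, 17, 2, 9, 0, 5, 1, 16, 7, 8, 13, 4, 6, 11]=(0 10 1 14 13 8)(2 12 7 9 5 17 11 16 6)(4 15)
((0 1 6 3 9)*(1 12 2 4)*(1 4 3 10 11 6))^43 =(0 3 12 9 2)(6 10 11)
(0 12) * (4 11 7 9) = (0 12)(4 11 7 9) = [12, 1, 2, 3, 11, 5, 6, 9, 8, 4, 10, 7, 0]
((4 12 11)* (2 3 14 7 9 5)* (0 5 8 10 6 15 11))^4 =((0 5 2 3 14 7 9 8 10 6 15 11 4 12))^4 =(0 14 10 4 2 9 15)(3 8 11 5 7 6 12)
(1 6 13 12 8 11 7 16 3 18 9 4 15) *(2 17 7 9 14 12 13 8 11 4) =[0, 6, 17, 18, 15, 5, 8, 16, 4, 2, 10, 9, 11, 13, 12, 1, 3, 7, 14] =(1 6 8 4 15)(2 17 7 16 3 18 14 12 11 9)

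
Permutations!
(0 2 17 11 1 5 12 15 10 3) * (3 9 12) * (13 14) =(0 2 17 11 1 5 3)(9 12 15 10)(13 14) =[2, 5, 17, 0, 4, 3, 6, 7, 8, 12, 9, 1, 15, 14, 13, 10, 16, 11]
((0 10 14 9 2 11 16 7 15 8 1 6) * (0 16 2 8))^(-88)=((0 10 14 9 8 1 6 16 7 15)(2 11))^(-88)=(0 14 8 6 7)(1 16 15 10 9)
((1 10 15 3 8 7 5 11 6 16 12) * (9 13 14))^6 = (1 5 10 11 15 6 3 16 8 12 7)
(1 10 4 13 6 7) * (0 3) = (0 3)(1 10 4 13 6 7) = [3, 10, 2, 0, 13, 5, 7, 1, 8, 9, 4, 11, 12, 6]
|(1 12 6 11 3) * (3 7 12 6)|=|(1 6 11 7 12 3)|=6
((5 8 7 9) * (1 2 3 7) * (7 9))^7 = (1 2 3 9 5 8)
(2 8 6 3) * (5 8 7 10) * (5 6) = [0, 1, 7, 2, 4, 8, 3, 10, 5, 9, 6] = (2 7 10 6 3)(5 8)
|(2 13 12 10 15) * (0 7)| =10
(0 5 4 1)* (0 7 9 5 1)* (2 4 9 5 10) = (0 1 7 5 9 10 2 4) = [1, 7, 4, 3, 0, 9, 6, 5, 8, 10, 2]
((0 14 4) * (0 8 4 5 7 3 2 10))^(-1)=((0 14 5 7 3 2 10)(4 8))^(-1)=(0 10 2 3 7 5 14)(4 8)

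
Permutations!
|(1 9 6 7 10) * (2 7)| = |(1 9 6 2 7 10)| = 6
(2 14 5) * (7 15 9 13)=[0, 1, 14, 3, 4, 2, 6, 15, 8, 13, 10, 11, 12, 7, 5, 9]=(2 14 5)(7 15 9 13)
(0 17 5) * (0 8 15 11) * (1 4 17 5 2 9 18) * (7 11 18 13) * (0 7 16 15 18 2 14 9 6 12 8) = (0 5)(1 4 17 14 9 13 16 15 2 6 12 8 18)(7 11) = [5, 4, 6, 3, 17, 0, 12, 11, 18, 13, 10, 7, 8, 16, 9, 2, 15, 14, 1]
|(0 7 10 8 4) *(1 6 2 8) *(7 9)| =|(0 9 7 10 1 6 2 8 4)| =9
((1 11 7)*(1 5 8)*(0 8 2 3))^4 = ((0 8 1 11 7 5 2 3))^4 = (0 7)(1 2)(3 11)(5 8)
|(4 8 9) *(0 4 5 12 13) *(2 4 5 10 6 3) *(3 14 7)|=36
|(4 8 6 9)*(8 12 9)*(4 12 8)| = 6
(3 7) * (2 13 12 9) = (2 13 12 9)(3 7) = [0, 1, 13, 7, 4, 5, 6, 3, 8, 2, 10, 11, 9, 12]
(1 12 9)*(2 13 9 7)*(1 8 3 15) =(1 12 7 2 13 9 8 3 15) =[0, 12, 13, 15, 4, 5, 6, 2, 3, 8, 10, 11, 7, 9, 14, 1]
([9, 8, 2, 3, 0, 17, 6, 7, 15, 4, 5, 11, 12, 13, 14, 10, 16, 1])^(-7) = [4, 17, 2, 3, 9, 10, 6, 7, 1, 0, 15, 11, 12, 13, 14, 8, 16, 5]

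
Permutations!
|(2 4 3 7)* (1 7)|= |(1 7 2 4 3)|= 5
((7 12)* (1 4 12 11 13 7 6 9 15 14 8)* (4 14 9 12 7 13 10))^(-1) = (1 8 14)(4 10 11 7)(6 12)(9 15)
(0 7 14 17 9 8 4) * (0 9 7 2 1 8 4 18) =(0 2 1 8 18)(4 9)(7 14 17) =[2, 8, 1, 3, 9, 5, 6, 14, 18, 4, 10, 11, 12, 13, 17, 15, 16, 7, 0]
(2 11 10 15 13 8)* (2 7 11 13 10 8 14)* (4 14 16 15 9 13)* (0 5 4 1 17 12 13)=[5, 17, 1, 3, 14, 4, 6, 11, 7, 0, 9, 8, 13, 16, 2, 10, 15, 12]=(0 5 4 14 2 1 17 12 13 16 15 10 9)(7 11 8)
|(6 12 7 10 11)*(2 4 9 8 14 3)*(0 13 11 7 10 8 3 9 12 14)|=13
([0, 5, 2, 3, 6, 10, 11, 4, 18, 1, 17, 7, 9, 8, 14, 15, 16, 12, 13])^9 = (18)(1 17)(4 6 11 7)(5 12)(9 10)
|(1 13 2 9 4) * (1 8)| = |(1 13 2 9 4 8)| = 6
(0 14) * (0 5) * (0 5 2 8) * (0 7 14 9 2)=(0 9 2 8 7 14)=[9, 1, 8, 3, 4, 5, 6, 14, 7, 2, 10, 11, 12, 13, 0]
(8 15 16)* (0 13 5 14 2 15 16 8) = (0 13 5 14 2 15 8 16) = [13, 1, 15, 3, 4, 14, 6, 7, 16, 9, 10, 11, 12, 5, 2, 8, 0]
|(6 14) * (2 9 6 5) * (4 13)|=|(2 9 6 14 5)(4 13)|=10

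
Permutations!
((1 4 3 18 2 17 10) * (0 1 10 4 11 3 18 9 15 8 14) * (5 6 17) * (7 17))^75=((0 1 11 3 9 15 8 14)(2 5 6 7 17 4 18))^75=(0 3 8 1 9 14 11 15)(2 4 7 5 18 17 6)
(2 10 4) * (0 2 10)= (0 2)(4 10)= [2, 1, 0, 3, 10, 5, 6, 7, 8, 9, 4]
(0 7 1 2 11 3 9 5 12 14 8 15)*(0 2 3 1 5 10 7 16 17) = (0 16 17)(1 3 9 10 7 5 12 14 8 15 2 11) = [16, 3, 11, 9, 4, 12, 6, 5, 15, 10, 7, 1, 14, 13, 8, 2, 17, 0]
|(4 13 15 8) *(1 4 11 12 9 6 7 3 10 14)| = 13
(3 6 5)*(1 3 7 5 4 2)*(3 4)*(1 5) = (1 4 2 5 7)(3 6) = [0, 4, 5, 6, 2, 7, 3, 1]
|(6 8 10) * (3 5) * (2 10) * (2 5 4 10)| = 6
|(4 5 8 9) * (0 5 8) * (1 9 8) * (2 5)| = 3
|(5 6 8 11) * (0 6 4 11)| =|(0 6 8)(4 11 5)| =3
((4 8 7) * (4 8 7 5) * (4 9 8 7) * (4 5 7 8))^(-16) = ((4 5 9)(7 8))^(-16) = (4 9 5)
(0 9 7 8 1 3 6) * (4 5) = (0 9 7 8 1 3 6)(4 5) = [9, 3, 2, 6, 5, 4, 0, 8, 1, 7]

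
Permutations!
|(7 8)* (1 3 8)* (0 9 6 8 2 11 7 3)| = |(0 9 6 8 3 2 11 7 1)| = 9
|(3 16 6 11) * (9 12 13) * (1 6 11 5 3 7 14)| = 24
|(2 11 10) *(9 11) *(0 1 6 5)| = 4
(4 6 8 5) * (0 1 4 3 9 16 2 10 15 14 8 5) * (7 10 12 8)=(0 1 4 6 5 3 9 16 2 12 8)(7 10 15 14)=[1, 4, 12, 9, 6, 3, 5, 10, 0, 16, 15, 11, 8, 13, 7, 14, 2]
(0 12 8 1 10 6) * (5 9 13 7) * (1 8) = (0 12 1 10 6)(5 9 13 7) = [12, 10, 2, 3, 4, 9, 0, 5, 8, 13, 6, 11, 1, 7]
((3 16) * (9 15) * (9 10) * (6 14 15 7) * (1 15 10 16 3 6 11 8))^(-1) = ((1 15 16 6 14 10 9 7 11 8))^(-1) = (1 8 11 7 9 10 14 6 16 15)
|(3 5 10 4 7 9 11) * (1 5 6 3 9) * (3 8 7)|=8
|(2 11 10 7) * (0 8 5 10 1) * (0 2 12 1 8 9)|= |(0 9)(1 2 11 8 5 10 7 12)|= 8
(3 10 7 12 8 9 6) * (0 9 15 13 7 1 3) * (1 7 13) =(0 9 6)(1 3 10 7 12 8 15) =[9, 3, 2, 10, 4, 5, 0, 12, 15, 6, 7, 11, 8, 13, 14, 1]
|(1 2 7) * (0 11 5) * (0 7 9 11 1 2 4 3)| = 20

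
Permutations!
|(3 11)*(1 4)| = |(1 4)(3 11)| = 2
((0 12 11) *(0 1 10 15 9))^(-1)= (0 9 15 10 1 11 12)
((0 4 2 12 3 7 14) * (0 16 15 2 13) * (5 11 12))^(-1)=((0 4 13)(2 5 11 12 3 7 14 16 15))^(-1)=(0 13 4)(2 15 16 14 7 3 12 11 5)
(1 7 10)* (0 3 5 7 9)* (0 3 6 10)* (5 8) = (0 6 10 1 9 3 8 5 7) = [6, 9, 2, 8, 4, 7, 10, 0, 5, 3, 1]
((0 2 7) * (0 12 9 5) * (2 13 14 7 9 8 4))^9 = (0 5 9 2 4 8 12 7 14 13)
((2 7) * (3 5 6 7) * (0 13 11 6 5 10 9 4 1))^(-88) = (13)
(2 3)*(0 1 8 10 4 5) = (0 1 8 10 4 5)(2 3) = [1, 8, 3, 2, 5, 0, 6, 7, 10, 9, 4]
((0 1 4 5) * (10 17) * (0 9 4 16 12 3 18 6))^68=((0 1 16 12 3 18 6)(4 5 9)(10 17))^68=(0 18 12 1 6 3 16)(4 9 5)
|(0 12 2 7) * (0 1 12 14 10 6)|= 4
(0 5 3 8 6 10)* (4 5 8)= (0 8 6 10)(3 4 5)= [8, 1, 2, 4, 5, 3, 10, 7, 6, 9, 0]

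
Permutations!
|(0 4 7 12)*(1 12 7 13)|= 5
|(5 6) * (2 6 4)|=|(2 6 5 4)|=4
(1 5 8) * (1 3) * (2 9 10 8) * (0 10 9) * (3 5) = (0 10 8 5 2)(1 3) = [10, 3, 0, 1, 4, 2, 6, 7, 5, 9, 8]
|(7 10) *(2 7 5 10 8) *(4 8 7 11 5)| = 6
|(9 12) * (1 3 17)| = |(1 3 17)(9 12)| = 6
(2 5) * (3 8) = (2 5)(3 8) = [0, 1, 5, 8, 4, 2, 6, 7, 3]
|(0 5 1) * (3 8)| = 6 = |(0 5 1)(3 8)|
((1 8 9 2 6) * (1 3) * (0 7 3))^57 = (0 7 3 1 8 9 2 6) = ((0 7 3 1 8 9 2 6))^57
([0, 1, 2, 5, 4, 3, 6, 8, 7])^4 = [0, 1, 2, 3, 4, 5, 6, 7, 8]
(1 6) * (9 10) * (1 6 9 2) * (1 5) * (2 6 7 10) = [0, 9, 5, 3, 4, 1, 7, 10, 8, 2, 6] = (1 9 2 5)(6 7 10)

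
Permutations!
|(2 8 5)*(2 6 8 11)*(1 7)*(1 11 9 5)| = |(1 7 11 2 9 5 6 8)| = 8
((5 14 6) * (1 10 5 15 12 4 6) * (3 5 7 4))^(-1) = (1 14 5 3 12 15 6 4 7 10)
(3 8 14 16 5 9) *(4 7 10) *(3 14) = (3 8)(4 7 10)(5 9 14 16) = [0, 1, 2, 8, 7, 9, 6, 10, 3, 14, 4, 11, 12, 13, 16, 15, 5]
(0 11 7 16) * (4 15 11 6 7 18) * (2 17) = (0 6 7 16)(2 17)(4 15 11 18) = [6, 1, 17, 3, 15, 5, 7, 16, 8, 9, 10, 18, 12, 13, 14, 11, 0, 2, 4]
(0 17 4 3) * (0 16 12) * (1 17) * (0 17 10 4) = [1, 10, 2, 16, 3, 5, 6, 7, 8, 9, 4, 11, 17, 13, 14, 15, 12, 0] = (0 1 10 4 3 16 12 17)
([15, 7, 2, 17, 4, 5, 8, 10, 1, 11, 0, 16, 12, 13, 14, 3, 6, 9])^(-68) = [9, 15, 2, 16, 4, 5, 10, 3, 0, 8, 17, 1, 12, 13, 14, 11, 7, 6]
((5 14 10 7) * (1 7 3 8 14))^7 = (1 7 5)(3 10 14 8)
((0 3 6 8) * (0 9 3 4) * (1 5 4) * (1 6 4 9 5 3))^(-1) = ((0 6 8 5 9 1 3 4))^(-1) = (0 4 3 1 9 5 8 6)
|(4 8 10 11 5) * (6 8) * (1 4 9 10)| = |(1 4 6 8)(5 9 10 11)| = 4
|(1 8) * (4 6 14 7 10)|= 10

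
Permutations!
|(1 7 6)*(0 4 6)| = |(0 4 6 1 7)| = 5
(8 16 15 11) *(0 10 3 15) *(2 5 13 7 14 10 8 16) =(0 8 2 5 13 7 14 10 3 15 11 16) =[8, 1, 5, 15, 4, 13, 6, 14, 2, 9, 3, 16, 12, 7, 10, 11, 0]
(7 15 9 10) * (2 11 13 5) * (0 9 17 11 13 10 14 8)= [9, 1, 13, 3, 4, 2, 6, 15, 0, 14, 7, 10, 12, 5, 8, 17, 16, 11]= (0 9 14 8)(2 13 5)(7 15 17 11 10)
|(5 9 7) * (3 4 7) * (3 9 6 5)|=6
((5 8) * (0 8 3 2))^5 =((0 8 5 3 2))^5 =(8)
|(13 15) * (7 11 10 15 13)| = 4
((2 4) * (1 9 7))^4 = (1 9 7)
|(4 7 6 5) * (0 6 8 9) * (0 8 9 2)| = |(0 6 5 4 7 9 8 2)| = 8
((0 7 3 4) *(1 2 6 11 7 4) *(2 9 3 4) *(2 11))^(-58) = ((0 11 7 4)(1 9 3)(2 6))^(-58) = (0 7)(1 3 9)(4 11)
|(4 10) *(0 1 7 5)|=|(0 1 7 5)(4 10)|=4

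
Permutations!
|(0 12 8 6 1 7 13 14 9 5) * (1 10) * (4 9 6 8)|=30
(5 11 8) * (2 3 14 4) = (2 3 14 4)(5 11 8) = [0, 1, 3, 14, 2, 11, 6, 7, 5, 9, 10, 8, 12, 13, 4]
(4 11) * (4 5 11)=(5 11)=[0, 1, 2, 3, 4, 11, 6, 7, 8, 9, 10, 5]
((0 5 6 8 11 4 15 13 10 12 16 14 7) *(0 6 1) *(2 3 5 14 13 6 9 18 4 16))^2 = ((0 14 7 9 18 4 15 6 8 11 16 13 10 12 2 3 5 1))^2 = (0 7 18 15 8 16 10 2 5)(1 14 9 4 6 11 13 12 3)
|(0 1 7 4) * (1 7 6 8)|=3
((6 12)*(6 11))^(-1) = ((6 12 11))^(-1) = (6 11 12)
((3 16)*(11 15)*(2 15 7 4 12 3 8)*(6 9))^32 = (2 12 15 3 11 16 7 8 4)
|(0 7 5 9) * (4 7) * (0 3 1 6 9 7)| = |(0 4)(1 6 9 3)(5 7)| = 4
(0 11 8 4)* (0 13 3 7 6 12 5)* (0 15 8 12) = (0 11 12 5 15 8 4 13 3 7 6) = [11, 1, 2, 7, 13, 15, 0, 6, 4, 9, 10, 12, 5, 3, 14, 8]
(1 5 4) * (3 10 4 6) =(1 5 6 3 10 4) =[0, 5, 2, 10, 1, 6, 3, 7, 8, 9, 4]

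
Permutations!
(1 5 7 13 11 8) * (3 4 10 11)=(1 5 7 13 3 4 10 11 8)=[0, 5, 2, 4, 10, 7, 6, 13, 1, 9, 11, 8, 12, 3]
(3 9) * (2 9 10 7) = (2 9 3 10 7) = [0, 1, 9, 10, 4, 5, 6, 2, 8, 3, 7]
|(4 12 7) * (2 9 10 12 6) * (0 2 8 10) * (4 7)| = 15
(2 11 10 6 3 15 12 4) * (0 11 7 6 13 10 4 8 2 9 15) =(0 11 4 9 15 12 8 2 7 6 3)(10 13) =[11, 1, 7, 0, 9, 5, 3, 6, 2, 15, 13, 4, 8, 10, 14, 12]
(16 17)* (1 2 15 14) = (1 2 15 14)(16 17) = [0, 2, 15, 3, 4, 5, 6, 7, 8, 9, 10, 11, 12, 13, 1, 14, 17, 16]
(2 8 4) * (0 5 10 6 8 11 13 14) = (0 5 10 6 8 4 2 11 13 14) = [5, 1, 11, 3, 2, 10, 8, 7, 4, 9, 6, 13, 12, 14, 0]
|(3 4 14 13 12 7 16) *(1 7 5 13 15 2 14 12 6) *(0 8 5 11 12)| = |(0 8 5 13 6 1 7 16 3 4)(2 14 15)(11 12)| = 30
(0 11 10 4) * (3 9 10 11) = (11)(0 3 9 10 4) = [3, 1, 2, 9, 0, 5, 6, 7, 8, 10, 4, 11]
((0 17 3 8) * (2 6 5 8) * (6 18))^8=((0 17 3 2 18 6 5 8))^8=(18)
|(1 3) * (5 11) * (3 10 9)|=4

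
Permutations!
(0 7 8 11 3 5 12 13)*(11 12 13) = (0 7 8 12 11 3 5 13) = [7, 1, 2, 5, 4, 13, 6, 8, 12, 9, 10, 3, 11, 0]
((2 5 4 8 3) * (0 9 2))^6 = (0 3 8 4 5 2 9)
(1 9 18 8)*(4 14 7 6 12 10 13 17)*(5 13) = (1 9 18 8)(4 14 7 6 12 10 5 13 17) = [0, 9, 2, 3, 14, 13, 12, 6, 1, 18, 5, 11, 10, 17, 7, 15, 16, 4, 8]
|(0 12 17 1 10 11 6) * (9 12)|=8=|(0 9 12 17 1 10 11 6)|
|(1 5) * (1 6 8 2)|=|(1 5 6 8 2)|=5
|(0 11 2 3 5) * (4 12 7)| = |(0 11 2 3 5)(4 12 7)| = 15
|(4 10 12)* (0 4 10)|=|(0 4)(10 12)|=2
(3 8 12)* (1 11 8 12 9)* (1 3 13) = (1 11 8 9 3 12 13) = [0, 11, 2, 12, 4, 5, 6, 7, 9, 3, 10, 8, 13, 1]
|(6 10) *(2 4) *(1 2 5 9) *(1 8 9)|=|(1 2 4 5)(6 10)(8 9)|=4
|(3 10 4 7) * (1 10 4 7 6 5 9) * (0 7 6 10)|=|(0 7 3 4 10 6 5 9 1)|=9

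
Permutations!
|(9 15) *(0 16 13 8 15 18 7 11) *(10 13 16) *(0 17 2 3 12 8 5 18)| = |(0 10 13 5 18 7 11 17 2 3 12 8 15 9)| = 14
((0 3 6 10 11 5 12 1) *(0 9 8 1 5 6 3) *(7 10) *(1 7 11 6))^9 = (1 8 10 11 9 7 6)(5 12)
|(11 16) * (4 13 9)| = |(4 13 9)(11 16)| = 6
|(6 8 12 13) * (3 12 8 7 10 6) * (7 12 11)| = 7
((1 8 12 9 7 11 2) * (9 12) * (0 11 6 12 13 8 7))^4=(0 7 8 2 12)(1 13 11 6 9)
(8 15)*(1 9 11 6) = (1 9 11 6)(8 15) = [0, 9, 2, 3, 4, 5, 1, 7, 15, 11, 10, 6, 12, 13, 14, 8]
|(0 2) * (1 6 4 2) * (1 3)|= 6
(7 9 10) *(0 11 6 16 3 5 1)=(0 11 6 16 3 5 1)(7 9 10)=[11, 0, 2, 5, 4, 1, 16, 9, 8, 10, 7, 6, 12, 13, 14, 15, 3]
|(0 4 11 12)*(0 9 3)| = |(0 4 11 12 9 3)| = 6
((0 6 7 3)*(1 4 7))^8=(0 1 7)(3 6 4)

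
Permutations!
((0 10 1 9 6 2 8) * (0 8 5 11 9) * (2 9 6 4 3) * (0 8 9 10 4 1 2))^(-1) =((0 4 3)(1 8 9)(2 5 11 6 10))^(-1) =(0 3 4)(1 9 8)(2 10 6 11 5)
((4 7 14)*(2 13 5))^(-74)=(2 13 5)(4 7 14)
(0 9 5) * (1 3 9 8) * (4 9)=(0 8 1 3 4 9 5)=[8, 3, 2, 4, 9, 0, 6, 7, 1, 5]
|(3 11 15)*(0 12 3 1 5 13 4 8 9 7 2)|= |(0 12 3 11 15 1 5 13 4 8 9 7 2)|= 13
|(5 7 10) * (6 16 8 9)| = 12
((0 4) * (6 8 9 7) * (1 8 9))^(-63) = ((0 4)(1 8)(6 9 7))^(-63) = (9)(0 4)(1 8)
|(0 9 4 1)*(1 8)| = 5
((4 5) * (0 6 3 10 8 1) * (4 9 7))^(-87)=(0 10)(1 3)(4 5 9 7)(6 8)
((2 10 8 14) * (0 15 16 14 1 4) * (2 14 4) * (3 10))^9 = ((0 15 16 4)(1 2 3 10 8))^9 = (0 15 16 4)(1 8 10 3 2)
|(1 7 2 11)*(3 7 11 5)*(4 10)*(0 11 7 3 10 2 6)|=20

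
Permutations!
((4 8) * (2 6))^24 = ((2 6)(4 8))^24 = (8)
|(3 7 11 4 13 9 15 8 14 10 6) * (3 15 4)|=|(3 7 11)(4 13 9)(6 15 8 14 10)|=15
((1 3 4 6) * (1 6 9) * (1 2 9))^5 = ((1 3 4)(2 9))^5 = (1 4 3)(2 9)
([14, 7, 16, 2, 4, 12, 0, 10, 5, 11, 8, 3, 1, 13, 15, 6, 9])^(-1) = (0 6 15 14)(1 12 5 8 10 7)(2 3 11 9 16)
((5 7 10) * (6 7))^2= ((5 6 7 10))^2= (5 7)(6 10)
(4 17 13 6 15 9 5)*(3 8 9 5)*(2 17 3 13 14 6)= [0, 1, 17, 8, 3, 4, 15, 7, 9, 13, 10, 11, 12, 2, 6, 5, 16, 14]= (2 17 14 6 15 5 4 3 8 9 13)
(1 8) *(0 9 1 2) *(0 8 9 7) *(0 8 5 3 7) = (1 9)(2 5 3 7 8) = [0, 9, 5, 7, 4, 3, 6, 8, 2, 1]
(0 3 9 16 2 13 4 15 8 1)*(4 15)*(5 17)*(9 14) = (0 3 14 9 16 2 13 15 8 1)(5 17) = [3, 0, 13, 14, 4, 17, 6, 7, 1, 16, 10, 11, 12, 15, 9, 8, 2, 5]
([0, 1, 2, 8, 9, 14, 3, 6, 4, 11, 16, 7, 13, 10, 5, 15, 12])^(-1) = (3 6 7 11 9 4 8)(5 14)(10 13 12 16)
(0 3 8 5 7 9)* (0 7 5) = (0 3 8)(7 9) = [3, 1, 2, 8, 4, 5, 6, 9, 0, 7]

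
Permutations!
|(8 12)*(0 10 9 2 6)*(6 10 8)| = |(0 8 12 6)(2 10 9)| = 12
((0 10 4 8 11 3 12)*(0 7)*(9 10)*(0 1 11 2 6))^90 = ((0 9 10 4 8 2 6)(1 11 3 12 7))^90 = (12)(0 6 2 8 4 10 9)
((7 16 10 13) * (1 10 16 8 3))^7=((16)(1 10 13 7 8 3))^7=(16)(1 10 13 7 8 3)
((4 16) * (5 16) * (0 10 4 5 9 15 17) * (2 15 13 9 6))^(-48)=(0 10 4 6 2 15 17)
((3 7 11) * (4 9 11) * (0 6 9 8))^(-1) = ((0 6 9 11 3 7 4 8))^(-1) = (0 8 4 7 3 11 9 6)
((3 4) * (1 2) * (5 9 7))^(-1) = (1 2)(3 4)(5 7 9)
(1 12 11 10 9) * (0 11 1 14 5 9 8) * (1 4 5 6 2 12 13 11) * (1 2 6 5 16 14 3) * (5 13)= (0 2 12 4 16 14 13 11 10 8)(1 5 9 3)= [2, 5, 12, 1, 16, 9, 6, 7, 0, 3, 8, 10, 4, 11, 13, 15, 14]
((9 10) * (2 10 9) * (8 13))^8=(13)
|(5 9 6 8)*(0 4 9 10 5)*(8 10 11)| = |(0 4 9 6 10 5 11 8)| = 8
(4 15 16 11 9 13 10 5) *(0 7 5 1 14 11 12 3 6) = (0 7 5 4 15 16 12 3 6)(1 14 11 9 13 10) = [7, 14, 2, 6, 15, 4, 0, 5, 8, 13, 1, 9, 3, 10, 11, 16, 12]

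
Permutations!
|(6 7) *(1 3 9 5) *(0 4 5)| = |(0 4 5 1 3 9)(6 7)| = 6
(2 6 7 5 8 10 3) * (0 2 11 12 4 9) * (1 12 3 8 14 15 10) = [2, 12, 6, 11, 9, 14, 7, 5, 1, 0, 8, 3, 4, 13, 15, 10] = (0 2 6 7 5 14 15 10 8 1 12 4 9)(3 11)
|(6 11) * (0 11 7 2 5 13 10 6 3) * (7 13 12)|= 12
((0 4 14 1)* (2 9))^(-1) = ((0 4 14 1)(2 9))^(-1) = (0 1 14 4)(2 9)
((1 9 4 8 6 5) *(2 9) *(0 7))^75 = ((0 7)(1 2 9 4 8 6 5))^75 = (0 7)(1 6 4 2 5 8 9)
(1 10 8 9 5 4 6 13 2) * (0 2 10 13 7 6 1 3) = (0 2 3)(1 13 10 8 9 5 4)(6 7) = [2, 13, 3, 0, 1, 4, 7, 6, 9, 5, 8, 11, 12, 10]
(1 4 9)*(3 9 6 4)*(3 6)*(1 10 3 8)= [0, 6, 2, 9, 8, 5, 4, 7, 1, 10, 3]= (1 6 4 8)(3 9 10)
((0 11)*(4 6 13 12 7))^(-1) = (0 11)(4 7 12 13 6)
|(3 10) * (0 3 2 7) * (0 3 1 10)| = |(0 1 10 2 7 3)| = 6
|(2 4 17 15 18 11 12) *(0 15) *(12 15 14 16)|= 21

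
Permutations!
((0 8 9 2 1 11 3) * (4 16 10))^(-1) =(0 3 11 1 2 9 8)(4 10 16)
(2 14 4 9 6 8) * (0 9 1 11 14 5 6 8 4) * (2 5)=(0 9 8 5 6 4 1 11 14)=[9, 11, 2, 3, 1, 6, 4, 7, 5, 8, 10, 14, 12, 13, 0]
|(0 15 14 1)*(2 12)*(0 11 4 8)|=14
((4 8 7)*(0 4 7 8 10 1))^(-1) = (0 1 10 4)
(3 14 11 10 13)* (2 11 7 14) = (2 11 10 13 3)(7 14) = [0, 1, 11, 2, 4, 5, 6, 14, 8, 9, 13, 10, 12, 3, 7]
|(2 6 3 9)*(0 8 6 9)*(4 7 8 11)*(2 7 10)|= |(0 11 4 10 2 9 7 8 6 3)|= 10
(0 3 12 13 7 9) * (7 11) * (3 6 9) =(0 6 9)(3 12 13 11 7) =[6, 1, 2, 12, 4, 5, 9, 3, 8, 0, 10, 7, 13, 11]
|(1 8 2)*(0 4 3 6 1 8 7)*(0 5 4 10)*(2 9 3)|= |(0 10)(1 7 5 4 2 8 9 3 6)|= 18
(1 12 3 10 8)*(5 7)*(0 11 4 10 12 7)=(0 11 4 10 8 1 7 5)(3 12)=[11, 7, 2, 12, 10, 0, 6, 5, 1, 9, 8, 4, 3]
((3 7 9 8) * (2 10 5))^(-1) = (2 5 10)(3 8 9 7)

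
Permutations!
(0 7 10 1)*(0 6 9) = (0 7 10 1 6 9) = [7, 6, 2, 3, 4, 5, 9, 10, 8, 0, 1]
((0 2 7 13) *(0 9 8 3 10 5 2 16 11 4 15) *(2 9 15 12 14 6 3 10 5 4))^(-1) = ((0 16 11 2 7 13 15)(3 5 9 8 10 4 12 14 6))^(-1) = (0 15 13 7 2 11 16)(3 6 14 12 4 10 8 9 5)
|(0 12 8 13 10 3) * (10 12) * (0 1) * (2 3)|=|(0 10 2 3 1)(8 13 12)|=15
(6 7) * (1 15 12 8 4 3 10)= [0, 15, 2, 10, 3, 5, 7, 6, 4, 9, 1, 11, 8, 13, 14, 12]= (1 15 12 8 4 3 10)(6 7)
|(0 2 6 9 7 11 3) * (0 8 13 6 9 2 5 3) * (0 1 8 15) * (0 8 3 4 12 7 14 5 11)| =15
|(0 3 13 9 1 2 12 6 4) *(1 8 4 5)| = 30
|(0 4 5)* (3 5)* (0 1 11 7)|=7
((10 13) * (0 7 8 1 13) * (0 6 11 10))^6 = (0 7 8 1 13)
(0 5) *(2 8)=[5, 1, 8, 3, 4, 0, 6, 7, 2]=(0 5)(2 8)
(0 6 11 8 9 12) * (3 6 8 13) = (0 8 9 12)(3 6 11 13) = [8, 1, 2, 6, 4, 5, 11, 7, 9, 12, 10, 13, 0, 3]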